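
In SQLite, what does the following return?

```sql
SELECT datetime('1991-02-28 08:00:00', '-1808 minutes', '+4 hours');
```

1991-02-27 05:52:00

1808 minutes = 30h 8m; -1808 minutes from 1991-02-28 08:00:00 is 1991-02-27 01:52:00 (crosses midnight).
+4 hours from 1991-02-27 01:52:00 is 1991-02-27 05:52:00.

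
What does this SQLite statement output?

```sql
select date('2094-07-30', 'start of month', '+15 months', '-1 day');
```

`start of month` rewinds 2094-07-30 to 2094-07-01.
Adding +15 months to 2094-07-01 gives 2095-10-01.
Going back 1 day from 2095-10-01 reaches 2095-09-30 (last day of September, 30 days).

2095-09-30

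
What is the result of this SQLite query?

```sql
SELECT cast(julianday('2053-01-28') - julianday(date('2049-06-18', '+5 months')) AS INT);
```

Adding +5 months to 2049-06-18 gives 2049-11-18.
12 days remain in November 2049 after the 18th (30 − 18).
Full months from December 2049 through December 2052 contribute their day counts.
Then 28 days into January 2053.
Total: 12 + 31 + 31 + 28 + 31 + 30 + 31 + 30 + 31 + 31 + 30 + 31 + 30 + 31 + 31 + 28 + 31 + 30 + 31 + 30 + 31 + 31 + 30 + 31 + 30 + 31 + 31 + 29 + 31 + 30 + 31 + 30 + 31 + 31 + 30 + 31 + 30 + 31 + 28 = 1167.

1167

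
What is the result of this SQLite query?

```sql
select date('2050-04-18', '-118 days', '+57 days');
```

2050-02-16

Applying '-118 days' to 2050-04-18: counting 118 days back gives 2049-12-21.
Applying '+57 days' to 2049-12-21: counting 57 days forward gives 2050-02-16.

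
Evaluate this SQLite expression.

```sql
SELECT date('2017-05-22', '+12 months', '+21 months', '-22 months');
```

Adding +12 months to 2017-05-22 gives 2018-05-22.
Adding +21 months to 2018-05-22 gives 2020-02-22.
Adding -22 months to 2020-02-22 gives 2018-04-22.

2018-04-22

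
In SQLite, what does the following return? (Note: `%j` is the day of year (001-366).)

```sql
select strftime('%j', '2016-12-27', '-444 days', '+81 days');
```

364

First apply '-444 days', '+81 days': 2016-12-27 → 2015-12-30.
Day-of-year for 2015-12-30: days since 2015-01-01 inclusive = 364, zero-padded to 364.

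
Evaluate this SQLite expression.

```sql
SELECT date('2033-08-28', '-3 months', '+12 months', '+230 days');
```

2035-01-13

Adding -3 months to 2033-08-28 gives 2033-05-28.
Adding +12 months to 2033-05-28 gives 2034-05-28.
Applying '+230 days' to 2034-05-28: counting 230 days forward gives 2035-01-13.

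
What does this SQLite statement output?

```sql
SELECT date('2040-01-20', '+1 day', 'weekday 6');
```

2040-01-21

Advancing 1 more day within January lands on 2040-01-21.
`weekday 6` advances to the next Saturday; 2040-01-21 is already a Saturday, so it stays at 2040-01-21.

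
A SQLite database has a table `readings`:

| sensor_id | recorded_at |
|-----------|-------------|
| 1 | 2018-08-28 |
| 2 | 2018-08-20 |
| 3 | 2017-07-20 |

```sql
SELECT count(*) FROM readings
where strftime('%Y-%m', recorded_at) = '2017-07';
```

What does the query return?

Rows with year-month 2017-07: 2017-07-20 → 1.

1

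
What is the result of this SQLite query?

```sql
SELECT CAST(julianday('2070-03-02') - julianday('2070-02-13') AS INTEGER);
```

17

15 days remain in February 2070 after the 13th (28 − 13).
Then 2 days into March 2070.
Total: 15 + 2 = 17.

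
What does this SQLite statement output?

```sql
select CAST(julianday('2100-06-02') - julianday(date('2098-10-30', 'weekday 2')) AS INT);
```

575

`weekday 2` advances to the next Tuesday; 2098-10-30 is a Thursday, so it moves forward to 2098-11-04.
26 days remain in November 2098 after the 4th (30 − 4).
Full months from December 2098 through May 2100 contribute their day counts.
Then 2 days into June 2100.
Total: 26 + 31 + 31 + 28 + 31 + 30 + 31 + 30 + 31 + 31 + 30 + 31 + 30 + 31 + 31 + 28 + 31 + 30 + 31 + 2 = 575.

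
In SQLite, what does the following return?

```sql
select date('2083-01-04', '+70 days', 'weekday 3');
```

Applying '+70 days' to 2083-01-04: counting 70 days forward gives 2083-03-15.
`weekday 3` advances to the next Wednesday; 2083-03-15 is a Monday, so it moves forward to 2083-03-17.

2083-03-17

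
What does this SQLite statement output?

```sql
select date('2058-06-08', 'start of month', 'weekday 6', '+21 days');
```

`start of month` rewinds 2058-06-08 to 2058-06-01.
`weekday 6` advances to the next Saturday; 2058-06-01 is already a Saturday, so it stays at 2058-06-01.
Advancing 21 more days within June lands on 2058-06-22.

2058-06-22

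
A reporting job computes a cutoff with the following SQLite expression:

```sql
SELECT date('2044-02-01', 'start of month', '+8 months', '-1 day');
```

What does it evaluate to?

`start of month` rewinds 2044-02-01 to 2044-02-01.
Adding +8 months to 2044-02-01 gives 2044-10-01.
Going back 1 day from 2044-10-01 reaches 2044-09-30 (last day of September, 30 days).

2044-09-30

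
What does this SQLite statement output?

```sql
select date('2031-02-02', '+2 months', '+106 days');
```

Adding +2 months to 2031-02-02 gives 2031-04-02.
Applying '+106 days' to 2031-04-02: counting 106 days forward gives 2031-07-17.

2031-07-17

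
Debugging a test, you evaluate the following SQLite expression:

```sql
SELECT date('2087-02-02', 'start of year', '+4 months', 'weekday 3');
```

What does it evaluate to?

`start of year` rewinds 2087-02-02 to 2087-01-01.
Adding +4 months to 2087-01-01 gives 2087-05-01.
`weekday 3` advances to the next Wednesday; 2087-05-01 is a Thursday, so it moves forward to 2087-05-07.

2087-05-07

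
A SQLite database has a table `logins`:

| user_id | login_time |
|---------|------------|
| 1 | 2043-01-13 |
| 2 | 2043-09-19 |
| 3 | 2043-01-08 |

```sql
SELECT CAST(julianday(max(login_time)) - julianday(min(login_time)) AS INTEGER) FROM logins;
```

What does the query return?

254

MIN = 2043-01-08, MAX = 2043-09-19.
23 days remain in January 2043 after the 8th (31 − 8).
Full months from February 2043 through August 2043 contribute their day counts.
Then 19 days into September 2043.
Total: 23 + 28 + 31 + 30 + 31 + 30 + 31 + 31 + 19 = 254.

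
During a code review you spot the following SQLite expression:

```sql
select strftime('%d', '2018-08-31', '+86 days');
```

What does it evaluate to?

First apply '+86 days': 2018-08-31 → 2018-11-25.
`%d` extracts the 2-digit day of month: 25.

25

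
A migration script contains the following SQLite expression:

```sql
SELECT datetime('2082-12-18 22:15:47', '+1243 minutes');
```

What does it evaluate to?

2082-12-19 18:58:47

1243 minutes = 20h 43m; +1243 minutes from 2082-12-18 22:15:47 is 2082-12-19 18:58:47 (crosses midnight).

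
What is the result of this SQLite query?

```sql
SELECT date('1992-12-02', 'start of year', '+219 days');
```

`start of year` rewinds 1992-12-02 to 1992-01-01.
Applying '+219 days' to 1992-01-01: counting 219 days forward gives 1992-08-07.

1992-08-07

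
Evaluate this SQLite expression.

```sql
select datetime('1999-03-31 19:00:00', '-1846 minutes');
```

1846 minutes = 30h 46m; -1846 minutes from 1999-03-31 19:00:00 is 1999-03-30 12:14:00 (crosses midnight).

1999-03-30 12:14:00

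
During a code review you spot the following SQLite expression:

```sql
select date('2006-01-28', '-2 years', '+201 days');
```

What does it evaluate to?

2004-08-16

Adding -2 years to 2006-01-28 gives 2004-01-28.
Applying '+201 days' to 2004-01-28: counting 201 days forward gives 2004-08-16.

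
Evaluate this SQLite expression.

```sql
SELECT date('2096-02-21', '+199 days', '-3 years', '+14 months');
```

2094-11-07

Applying '+199 days' to 2096-02-21: counting 199 days forward gives 2096-09-07.
Adding -3 years to 2096-09-07 gives 2093-09-07.
Adding +14 months to 2093-09-07 gives 2094-11-07.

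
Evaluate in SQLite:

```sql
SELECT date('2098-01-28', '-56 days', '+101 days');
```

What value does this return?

2098-03-14

Applying '-56 days' to 2098-01-28: counting 56 days back gives 2097-12-03.
Applying '+101 days' to 2097-12-03: counting 101 days forward gives 2098-03-14.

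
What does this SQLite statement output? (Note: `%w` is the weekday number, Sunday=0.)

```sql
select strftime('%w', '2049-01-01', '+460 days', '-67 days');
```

First apply '+460 days', '-67 days': 2049-01-01 → 2050-01-29.
2050-01-29 is a Saturday; with Sunday=0 that is 6.

6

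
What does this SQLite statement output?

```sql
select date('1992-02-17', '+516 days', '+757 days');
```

Applying '+516 days' to 1992-02-17: counting 516 days forward gives 1993-07-17.
Applying '+757 days' to 1993-07-17: counting 757 days forward gives 1995-08-13.

1995-08-13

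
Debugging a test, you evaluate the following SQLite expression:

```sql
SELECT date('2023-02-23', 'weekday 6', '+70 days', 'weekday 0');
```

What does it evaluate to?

`weekday 6` advances to the next Saturday; 2023-02-23 is a Thursday, so it moves forward to 2023-02-25.
Applying '+70 days' to 2023-02-25: counting 70 days forward gives 2023-05-06.
`weekday 0` advances to the next Sunday; 2023-05-06 is a Saturday, so it moves forward to 2023-05-07.

2023-05-07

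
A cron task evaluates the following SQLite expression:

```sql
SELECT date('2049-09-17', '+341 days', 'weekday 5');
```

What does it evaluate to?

2050-08-26

Applying '+341 days' to 2049-09-17: counting 341 days forward gives 2050-08-24.
`weekday 5` advances to the next Friday; 2050-08-24 is a Wednesday, so it moves forward to 2050-08-26.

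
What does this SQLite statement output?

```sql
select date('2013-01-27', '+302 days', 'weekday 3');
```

Applying '+302 days' to 2013-01-27: counting 302 days forward gives 2013-11-25.
`weekday 3` advances to the next Wednesday; 2013-11-25 is a Monday, so it moves forward to 2013-11-27.

2013-11-27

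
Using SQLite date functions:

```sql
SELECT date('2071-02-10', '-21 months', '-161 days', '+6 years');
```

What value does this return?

2074-11-30

Adding -21 months to 2071-02-10 gives 2069-05-10.
Applying '-161 days' to 2069-05-10: counting 161 days back gives 2068-11-30.
Adding +6 years to 2068-11-30 gives 2074-11-30.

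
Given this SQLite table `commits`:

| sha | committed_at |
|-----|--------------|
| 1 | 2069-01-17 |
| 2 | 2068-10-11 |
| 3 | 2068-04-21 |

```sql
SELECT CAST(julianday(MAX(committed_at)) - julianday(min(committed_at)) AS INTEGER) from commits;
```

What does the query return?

271

MIN = 2068-04-21, MAX = 2069-01-17.
9 days remain in April 2068 after the 21st (30 − 21).
Full months from May 2068 through December 2068 contribute their day counts.
Then 17 days into January 2069.
Total: 9 + 31 + 30 + 31 + 31 + 30 + 31 + 30 + 31 + 17 = 271.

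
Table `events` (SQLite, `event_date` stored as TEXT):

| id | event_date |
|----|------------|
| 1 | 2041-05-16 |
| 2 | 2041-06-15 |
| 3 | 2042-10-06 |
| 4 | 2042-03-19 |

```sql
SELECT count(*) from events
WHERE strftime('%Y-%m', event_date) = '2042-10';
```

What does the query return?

Rows with year-month 2042-10: 2042-10-06 → 1.

1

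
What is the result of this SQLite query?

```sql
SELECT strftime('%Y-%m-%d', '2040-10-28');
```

`%Y-%m-%d` extracts the ISO date: 2040-10-28.

2040-10-28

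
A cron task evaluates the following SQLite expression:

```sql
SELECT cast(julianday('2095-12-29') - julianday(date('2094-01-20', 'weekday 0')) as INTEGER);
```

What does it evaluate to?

704

`weekday 0` advances to the next Sunday; 2094-01-20 is a Wednesday, so it moves forward to 2094-01-24.
7 days remain in January 2094 after the 24th (31 − 24).
Full months from February 2094 through November 2095 contribute their day counts.
Then 29 days into December 2095.
Total: 7 + 28 + 31 + 30 + 31 + 30 + 31 + 31 + 30 + 31 + 30 + 31 + 31 + 28 + 31 + 30 + 31 + 30 + 31 + 31 + 30 + 31 + 30 + 29 = 704.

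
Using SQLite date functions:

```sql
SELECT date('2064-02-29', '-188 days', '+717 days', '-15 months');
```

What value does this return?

2064-05-11

Applying '-188 days' to 2064-02-29: counting 188 days back gives 2063-08-25.
Applying '+717 days' to 2063-08-25: counting 717 days forward gives 2065-08-11.
Adding -15 months to 2065-08-11 gives 2064-05-11.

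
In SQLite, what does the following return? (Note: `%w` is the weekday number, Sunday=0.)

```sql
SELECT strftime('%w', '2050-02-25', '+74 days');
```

First apply '+74 days': 2050-02-25 → 2050-05-10.
2050-05-10 is a Tuesday; with Sunday=0 that is 2.

2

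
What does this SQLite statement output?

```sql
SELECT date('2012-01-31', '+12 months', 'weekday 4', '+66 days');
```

Adding +12 months to 2012-01-31 gives 2013-01-31.
`weekday 4` advances to the next Thursday; 2013-01-31 is already a Thursday, so it stays at 2013-01-31.
Applying '+66 days' to 2013-01-31: counting 66 days forward gives 2013-04-07.

2013-04-07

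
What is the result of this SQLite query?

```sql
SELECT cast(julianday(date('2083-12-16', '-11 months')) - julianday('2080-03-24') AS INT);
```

1028

Adding -11 months to 2083-12-16 gives 2083-01-16.
7 days remain in March 2080 after the 24th (31 − 24).
Full months from April 2080 through December 2082 contribute their day counts.
Then 16 days into January 2083.
Total: 7 + 30 + 31 + 30 + 31 + 31 + 30 + 31 + 30 + 31 + 31 + 28 + 31 + 30 + 31 + 30 + 31 + 31 + 30 + 31 + 30 + 31 + 31 + 28 + 31 + 30 + 31 + 30 + 31 + 31 + 30 + 31 + 30 + 31 + 16 = 1028.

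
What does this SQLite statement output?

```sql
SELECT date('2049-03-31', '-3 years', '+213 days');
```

2046-10-30

Adding -3 years to 2049-03-31 gives 2046-03-31.
Applying '+213 days' to 2046-03-31: counting 213 days forward gives 2046-10-30.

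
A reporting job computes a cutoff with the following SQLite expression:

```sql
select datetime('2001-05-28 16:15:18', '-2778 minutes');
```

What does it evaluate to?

2001-05-26 17:57:18

2778 minutes = 46h 18m; -2778 minutes from 2001-05-28 16:15:18 is 2001-05-26 17:57:18 (crosses midnight).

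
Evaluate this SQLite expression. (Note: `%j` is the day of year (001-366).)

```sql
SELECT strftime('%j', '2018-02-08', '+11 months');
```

008

First apply '+11 months': 2018-02-08 → 2019-01-08.
Day-of-year for 2019-01-08: days since 2019-01-01 inclusive = 8, zero-padded to 008.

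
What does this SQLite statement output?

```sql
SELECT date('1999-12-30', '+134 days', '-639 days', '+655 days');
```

2000-05-28

Applying '+134 days' to 1999-12-30: counting 134 days forward gives 2000-05-12.
Applying '-639 days' to 2000-05-12: counting 639 days back gives 1998-08-12.
Applying '+655 days' to 1998-08-12: counting 655 days forward gives 2000-05-28.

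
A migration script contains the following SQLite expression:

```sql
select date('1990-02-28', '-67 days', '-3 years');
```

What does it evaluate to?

Applying '-67 days' to 1990-02-28: counting 67 days back gives 1989-12-23.
Adding -3 years to 1989-12-23 gives 1986-12-23.

1986-12-23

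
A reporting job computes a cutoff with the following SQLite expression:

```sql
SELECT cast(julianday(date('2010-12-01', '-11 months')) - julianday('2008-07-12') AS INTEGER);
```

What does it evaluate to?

Adding -11 months to 2010-12-01 gives 2010-01-01.
19 days remain in July 2008 after the 12th (31 − 12).
Full months from August 2008 through December 2009 contribute their day counts.
Then 1 day into January 2010.
Total: 19 + 31 + 30 + 31 + 30 + 31 + 31 + 28 + 31 + 30 + 31 + 30 + 31 + 31 + 30 + 31 + 30 + 31 + 1 = 538.

538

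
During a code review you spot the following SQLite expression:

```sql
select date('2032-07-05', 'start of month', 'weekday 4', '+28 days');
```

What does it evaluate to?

2032-07-29

`start of month` rewinds 2032-07-05 to 2032-07-01.
`weekday 4` advances to the next Thursday; 2032-07-01 is already a Thursday, so it stays at 2032-07-01.
Advancing 28 more days within July lands on 2032-07-29.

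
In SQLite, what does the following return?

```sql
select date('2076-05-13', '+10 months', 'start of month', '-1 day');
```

Adding +10 months to 2076-05-13 gives 2077-03-13.
`start of month` rewinds 2077-03-13 to 2077-03-01.
Going back 1 day from 2077-03-01 reaches 2077-02-28 (last day of February, 28 days).

2077-02-28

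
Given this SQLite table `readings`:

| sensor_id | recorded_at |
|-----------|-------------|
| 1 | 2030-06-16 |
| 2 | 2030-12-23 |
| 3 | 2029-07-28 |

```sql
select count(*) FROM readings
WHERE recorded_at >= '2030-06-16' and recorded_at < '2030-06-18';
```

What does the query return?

1

Rows in [2030-06-16, 2030-06-18): 2030-06-16 → 1 row.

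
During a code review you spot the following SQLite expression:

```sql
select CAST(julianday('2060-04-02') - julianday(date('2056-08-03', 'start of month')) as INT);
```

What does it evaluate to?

1340

`start of month` rewinds 2056-08-03 to 2056-08-01.
30 days remain in August 2056 after the 1st (31 − 1).
Full months from September 2056 through March 2060 contribute their day counts.
Then 2 days into April 2060.
Total: 30 + 30 + 31 + 30 + 31 + 31 + 28 + 31 + 30 + 31 + 30 + 31 + 31 + 30 + 31 + 30 + 31 + 31 + 28 + 31 + 30 + 31 + 30 + 31 + 31 + 30 + 31 + 30 + 31 + 31 + 28 + 31 + 30 + 31 + 30 + 31 + 31 + 30 + 31 + 30 + 31 + 31 + 29 + 31 + 2 = 1340.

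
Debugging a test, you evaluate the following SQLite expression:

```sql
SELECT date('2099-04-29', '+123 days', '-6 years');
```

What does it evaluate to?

2093-08-30

Applying '+123 days' to 2099-04-29: counting 123 days forward gives 2099-08-30.
Adding -6 years to 2099-08-30 gives 2093-08-30.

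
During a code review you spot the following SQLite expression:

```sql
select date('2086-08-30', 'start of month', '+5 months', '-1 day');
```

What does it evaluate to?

2086-12-31

`start of month` rewinds 2086-08-30 to 2086-08-01.
Adding +5 months to 2086-08-01 gives 2087-01-01.
Going back 1 day from 2087-01-01 reaches 2086-12-31 (last day of December, 31 days).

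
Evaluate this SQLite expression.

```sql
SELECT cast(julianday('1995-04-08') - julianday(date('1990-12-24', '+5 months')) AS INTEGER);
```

1415

Adding +5 months to 1990-12-24 gives 1991-05-24.
7 days remain in May 1991 after the 24th (31 − 24).
Full months from June 1991 through March 1995 contribute their day counts.
Then 8 days into April 1995.
Total: 7 + 30 + 31 + 31 + 30 + 31 + 30 + 31 + 31 + 29 + 31 + 30 + 31 + 30 + 31 + 31 + 30 + 31 + 30 + 31 + 31 + 28 + 31 + 30 + 31 + 30 + 31 + 31 + 30 + 31 + 30 + 31 + 31 + 28 + 31 + 30 + 31 + 30 + 31 + 31 + 30 + 31 + 30 + 31 + 31 + 28 + 31 + 8 = 1415.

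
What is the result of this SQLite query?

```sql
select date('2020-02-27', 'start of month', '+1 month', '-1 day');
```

2020-02-29

`start of month` rewinds 2020-02-27 to 2020-02-01.
Adding +1 month to 2020-02-01 gives 2020-03-01.
Going back 1 day from 2020-03-01 reaches 2020-02-29 (last day of February, 29 days).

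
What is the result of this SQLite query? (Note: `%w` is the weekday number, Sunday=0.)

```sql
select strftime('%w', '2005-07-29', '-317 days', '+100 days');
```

5

First apply '-317 days', '+100 days': 2005-07-29 → 2004-12-24.
2004-12-24 is a Friday; with Sunday=0 that is 5.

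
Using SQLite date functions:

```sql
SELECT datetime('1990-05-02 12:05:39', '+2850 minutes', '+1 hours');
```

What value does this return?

1990-05-04 12:35:39

2850 minutes = 47h 30m; +2850 minutes from 1990-05-02 12:05:39 is 1990-05-04 11:35:39 (crosses midnight).
+1 hours from 1990-05-04 11:35:39 is 1990-05-04 12:35:39.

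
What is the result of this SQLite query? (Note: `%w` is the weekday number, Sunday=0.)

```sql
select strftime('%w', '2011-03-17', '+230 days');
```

3

First apply '+230 days': 2011-03-17 → 2011-11-02.
2011-11-02 is a Wednesday; with Sunday=0 that is 3.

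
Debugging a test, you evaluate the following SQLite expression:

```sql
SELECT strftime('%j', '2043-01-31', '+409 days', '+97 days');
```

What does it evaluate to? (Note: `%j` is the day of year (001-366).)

First apply '+409 days', '+97 days': 2043-01-31 → 2044-06-20.
Day-of-year for 2044-06-20: days since 2044-01-01 inclusive = 172, zero-padded to 172.

172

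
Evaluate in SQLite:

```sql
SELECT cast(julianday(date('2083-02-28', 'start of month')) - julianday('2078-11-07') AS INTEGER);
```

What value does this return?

`start of month` rewinds 2083-02-28 to 2083-02-01.
23 days remain in November 2078 after the 7th (30 − 7).
Full months from December 2078 through January 2083 contribute their day counts.
Then 1 day into February 2083.
Total: 23 + 31 + 31 + 28 + 31 + 30 + 31 + 30 + 31 + 31 + 30 + 31 + 30 + 31 + 31 + 29 + 31 + 30 + 31 + 30 + 31 + 31 + 30 + 31 + 30 + 31 + 31 + 28 + 31 + 30 + 31 + 30 + 31 + 31 + 30 + 31 + 30 + 31 + 31 + 28 + 31 + 30 + 31 + 30 + 31 + 31 + 30 + 31 + 30 + 31 + 31 + 1 = 1547.

1547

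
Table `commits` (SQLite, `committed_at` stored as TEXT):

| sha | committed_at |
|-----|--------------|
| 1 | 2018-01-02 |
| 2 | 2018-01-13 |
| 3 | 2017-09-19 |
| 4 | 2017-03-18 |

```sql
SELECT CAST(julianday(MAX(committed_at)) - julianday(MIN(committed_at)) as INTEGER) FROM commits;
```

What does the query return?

301

MIN = 2017-03-18, MAX = 2018-01-13.
13 days remain in March 2017 after the 18th (31 − 18).
Full months from April 2017 through December 2017 contribute their day counts.
Then 13 days into January 2018.
Total: 13 + 30 + 31 + 30 + 31 + 31 + 30 + 31 + 30 + 31 + 13 = 301.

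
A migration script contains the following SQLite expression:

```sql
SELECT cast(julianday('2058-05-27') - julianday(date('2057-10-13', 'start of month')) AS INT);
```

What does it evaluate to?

238

`start of month` rewinds 2057-10-13 to 2057-10-01.
30 days remain in October 2057 after the 1st (31 − 1).
Full months from November 2057 through April 2058 contribute their day counts.
Then 27 days into May 2058.
Total: 30 + 30 + 31 + 31 + 28 + 31 + 30 + 27 = 238.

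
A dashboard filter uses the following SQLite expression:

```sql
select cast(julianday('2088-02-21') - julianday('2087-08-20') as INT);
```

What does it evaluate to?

11 days remain in August 2087 after the 20th (31 − 20).
September 2087: 30 days.
October 2087: 31 days.
November 2087: 30 days.
December 2087: 31 days.
January 2088: 31 days.
Then 21 days into February 2088.
Total: 11 + 30 + 31 + 30 + 31 + 31 + 21 = 185.

185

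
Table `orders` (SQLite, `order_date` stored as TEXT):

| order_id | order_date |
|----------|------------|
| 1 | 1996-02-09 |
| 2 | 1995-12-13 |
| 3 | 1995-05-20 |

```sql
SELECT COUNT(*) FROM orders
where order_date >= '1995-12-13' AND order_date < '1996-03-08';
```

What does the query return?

2

Rows in [1995-12-13, 1996-03-08): 1996-02-09, 1995-12-13 → 2 rows.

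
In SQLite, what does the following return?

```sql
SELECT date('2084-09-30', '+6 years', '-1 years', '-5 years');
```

Adding +6 years to 2084-09-30 gives 2090-09-30.
Adding -1 year to 2090-09-30 gives 2089-09-30.
Adding -5 years to 2089-09-30 gives 2084-09-30.

2084-09-30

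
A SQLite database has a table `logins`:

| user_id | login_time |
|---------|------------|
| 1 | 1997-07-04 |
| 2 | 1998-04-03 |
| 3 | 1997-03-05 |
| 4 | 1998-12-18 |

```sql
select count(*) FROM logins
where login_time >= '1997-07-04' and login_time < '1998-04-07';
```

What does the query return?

2

Rows in [1997-07-04, 1998-04-07): 1997-07-04, 1998-04-03 → 2 rows.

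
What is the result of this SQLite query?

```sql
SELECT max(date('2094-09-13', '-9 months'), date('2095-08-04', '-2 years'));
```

2093-12-13

date('2094-09-13', '-9 months') → 2093-12-13.
date('2095-08-04', '-2 years') → 2093-08-04.
Later of the two is 2093-12-13.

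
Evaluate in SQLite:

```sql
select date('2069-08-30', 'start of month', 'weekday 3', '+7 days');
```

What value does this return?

`start of month` rewinds 2069-08-30 to 2069-08-01.
`weekday 3` advances to the next Wednesday; 2069-08-01 is a Thursday, so it moves forward to 2069-08-07.
Advancing 7 more days within August lands on 2069-08-14.

2069-08-14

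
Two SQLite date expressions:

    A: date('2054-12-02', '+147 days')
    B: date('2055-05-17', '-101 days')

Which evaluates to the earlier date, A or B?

A = 2055-04-28.
B = 2055-02-05.
B is earlier.

B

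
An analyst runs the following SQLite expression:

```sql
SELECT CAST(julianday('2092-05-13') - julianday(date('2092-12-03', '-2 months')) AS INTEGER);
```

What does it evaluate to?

-143

Adding -2 months to 2092-12-03 gives 2092-10-03.
18 days remain in May 2092 after the 13th (31 − 13).
June 2092: 30 days.
July 2092: 31 days.
August 2092: 31 days.
September 2092: 30 days.
Then 3 days into October 2092.
Total: 18 + 30 + 31 + 31 + 30 + 3 = 143.
The subtraction is earlier − later, so the result is −143 → -143.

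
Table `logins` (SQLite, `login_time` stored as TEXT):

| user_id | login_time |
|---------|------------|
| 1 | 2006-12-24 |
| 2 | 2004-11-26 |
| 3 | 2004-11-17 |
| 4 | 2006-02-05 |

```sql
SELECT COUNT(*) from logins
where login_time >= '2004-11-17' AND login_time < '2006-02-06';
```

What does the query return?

Rows in [2004-11-17, 2006-02-06): 2004-11-26, 2004-11-17, 2006-02-05 → 3 rows.

3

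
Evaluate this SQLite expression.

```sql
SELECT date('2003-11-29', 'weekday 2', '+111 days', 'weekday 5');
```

`weekday 2` advances to the next Tuesday; 2003-11-29 is a Saturday, so it moves forward to 2003-12-02.
Applying '+111 days' to 2003-12-02: counting 111 days forward gives 2004-03-22.
`weekday 5` advances to the next Friday; 2004-03-22 is a Monday, so it moves forward to 2004-03-26.

2004-03-26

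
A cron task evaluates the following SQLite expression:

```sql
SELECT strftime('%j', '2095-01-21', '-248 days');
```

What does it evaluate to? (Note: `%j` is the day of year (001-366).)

First apply '-248 days': 2095-01-21 → 2094-05-18.
Day-of-year for 2094-05-18: days since 2094-01-01 inclusive = 138, zero-padded to 138.

138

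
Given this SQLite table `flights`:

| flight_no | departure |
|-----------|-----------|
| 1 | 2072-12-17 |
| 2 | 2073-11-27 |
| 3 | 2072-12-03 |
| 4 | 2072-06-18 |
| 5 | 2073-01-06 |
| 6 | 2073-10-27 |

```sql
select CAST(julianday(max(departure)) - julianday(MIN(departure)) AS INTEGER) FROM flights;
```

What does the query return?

MIN = 2072-06-18, MAX = 2073-11-27.
12 days remain in June 2072 after the 18th (30 − 18).
Full months from July 2072 through October 2073 contribute their day counts.
Then 27 days into November 2073.
Total: 12 + 31 + 31 + 30 + 31 + 30 + 31 + 31 + 28 + 31 + 30 + 31 + 30 + 31 + 31 + 30 + 31 + 27 = 527.

527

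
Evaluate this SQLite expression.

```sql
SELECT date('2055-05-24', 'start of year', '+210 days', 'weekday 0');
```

2055-08-01

`start of year` rewinds 2055-05-24 to 2055-01-01.
Applying '+210 days' to 2055-01-01: counting 210 days forward gives 2055-07-30.
`weekday 0` advances to the next Sunday; 2055-07-30 is a Friday, so it moves forward to 2055-08-01.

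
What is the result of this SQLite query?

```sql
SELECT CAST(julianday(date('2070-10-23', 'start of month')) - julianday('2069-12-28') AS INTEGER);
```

277

`start of month` rewinds 2070-10-23 to 2070-10-01.
3 days remain in December 2069 after the 28th (31 − 28).
Full months from January 2070 through September 2070 contribute their day counts.
Then 1 day into October 2070.
Total: 3 + 31 + 28 + 31 + 30 + 31 + 30 + 31 + 31 + 30 + 1 = 277.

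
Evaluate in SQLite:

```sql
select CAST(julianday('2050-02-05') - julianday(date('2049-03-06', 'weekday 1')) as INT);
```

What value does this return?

334

`weekday 1` advances to the next Monday; 2049-03-06 is a Saturday, so it moves forward to 2049-03-08.
23 days remain in March 2049 after the 8th (31 − 8).
Full months from April 2049 through January 2050 contribute their day counts.
Then 5 days into February 2050.
Total: 23 + 30 + 31 + 30 + 31 + 31 + 30 + 31 + 30 + 31 + 31 + 5 = 334.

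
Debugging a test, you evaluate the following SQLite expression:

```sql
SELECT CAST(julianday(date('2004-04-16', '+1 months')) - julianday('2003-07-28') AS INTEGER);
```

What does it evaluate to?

293

Adding +1 month to 2004-04-16 gives 2004-05-16.
3 days remain in July 2003 after the 28th (31 − 28).
Full months from August 2003 through April 2004 contribute their day counts.
Then 16 days into May 2004.
Total: 3 + 31 + 30 + 31 + 30 + 31 + 31 + 29 + 31 + 30 + 16 = 293.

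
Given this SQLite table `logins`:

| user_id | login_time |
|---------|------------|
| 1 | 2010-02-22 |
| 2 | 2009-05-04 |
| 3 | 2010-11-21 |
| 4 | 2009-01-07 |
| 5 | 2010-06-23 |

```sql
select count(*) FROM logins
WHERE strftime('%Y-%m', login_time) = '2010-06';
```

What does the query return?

Rows with year-month 2010-06: 2010-06-23 → 1.

1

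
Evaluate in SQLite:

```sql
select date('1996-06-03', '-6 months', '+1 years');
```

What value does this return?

1996-12-03

Adding -6 months to 1996-06-03 gives 1995-12-03.
Adding +1 year to 1995-12-03 gives 1996-12-03.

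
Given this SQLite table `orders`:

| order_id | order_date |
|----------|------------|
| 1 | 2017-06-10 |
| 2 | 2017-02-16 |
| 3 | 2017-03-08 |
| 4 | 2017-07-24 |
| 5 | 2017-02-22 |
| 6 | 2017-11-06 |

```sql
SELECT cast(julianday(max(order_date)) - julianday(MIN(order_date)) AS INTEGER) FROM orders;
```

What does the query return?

MIN = 2017-02-16, MAX = 2017-11-06.
12 days remain in February 2017 after the 16th (28 − 16).
Full months from March 2017 through October 2017 contribute their day counts.
Then 6 days into November 2017.
Total: 12 + 31 + 30 + 31 + 30 + 31 + 31 + 30 + 31 + 6 = 263.

263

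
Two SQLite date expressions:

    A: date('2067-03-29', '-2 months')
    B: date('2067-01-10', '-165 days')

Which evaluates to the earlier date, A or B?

A = 2067-01-29.
B = 2066-07-29.
B is earlier.

B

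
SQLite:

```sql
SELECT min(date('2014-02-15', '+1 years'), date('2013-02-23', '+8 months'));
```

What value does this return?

date('2014-02-15', '+1 years') → 2015-02-15.
date('2013-02-23', '+8 months') → 2013-10-23.
Earlier of the two is 2013-10-23.

2013-10-23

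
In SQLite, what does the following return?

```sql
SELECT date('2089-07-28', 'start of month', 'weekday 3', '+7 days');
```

`start of month` rewinds 2089-07-28 to 2089-07-01.
`weekday 3` advances to the next Wednesday; 2089-07-01 is a Friday, so it moves forward to 2089-07-06.
Advancing 7 more days within July lands on 2089-07-13.

2089-07-13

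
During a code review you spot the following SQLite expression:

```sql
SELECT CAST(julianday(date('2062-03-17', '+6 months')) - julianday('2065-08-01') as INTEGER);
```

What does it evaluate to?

-1049

Adding +6 months to 2062-03-17 gives 2062-09-17.
13 days remain in September 2062 after the 17th (30 − 17).
Full months from October 2062 through July 2065 contribute their day counts.
Then 1 day into August 2065.
Total: 13 + 31 + 30 + 31 + 31 + 28 + 31 + 30 + 31 + 30 + 31 + 31 + 30 + 31 + 30 + 31 + 31 + 29 + 31 + 30 + 31 + 30 + 31 + 31 + 30 + 31 + 30 + 31 + 31 + 28 + 31 + 30 + 31 + 30 + 31 + 1 = 1049.
The subtraction is earlier − later, so the result is −1049 → -1049.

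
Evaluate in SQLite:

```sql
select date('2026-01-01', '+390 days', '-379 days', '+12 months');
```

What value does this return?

2027-01-12

Applying '+390 days' to 2026-01-01: counting 390 days forward gives 2027-01-26.
Applying '-379 days' to 2027-01-26: counting 379 days back gives 2026-01-12.
Adding +12 months to 2026-01-12 gives 2027-01-12.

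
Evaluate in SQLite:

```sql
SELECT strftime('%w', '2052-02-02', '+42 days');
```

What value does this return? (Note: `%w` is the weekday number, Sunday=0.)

First apply '+42 days': 2052-02-02 → 2052-03-15.
2052-03-15 is a Friday; with Sunday=0 that is 5.

5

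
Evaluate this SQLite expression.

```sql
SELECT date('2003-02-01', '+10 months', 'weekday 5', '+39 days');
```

Adding +10 months to 2003-02-01 gives 2003-12-01.
`weekday 5` advances to the next Friday; 2003-12-01 is a Monday, so it moves forward to 2003-12-05.
December 2003 has 31 days; 26 remain after the 5th, so 27 days reach 2004-01-01.
Advancing 12 more days within January lands on 2004-01-13.

2004-01-13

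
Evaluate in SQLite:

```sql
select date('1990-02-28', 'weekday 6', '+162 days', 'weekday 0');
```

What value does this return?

`weekday 6` advances to the next Saturday; 1990-02-28 is a Wednesday, so it moves forward to 1990-03-03.
Applying '+162 days' to 1990-03-03: counting 162 days forward gives 1990-08-12.
`weekday 0` advances to the next Sunday; 1990-08-12 is already a Sunday, so it stays at 1990-08-12.

1990-08-12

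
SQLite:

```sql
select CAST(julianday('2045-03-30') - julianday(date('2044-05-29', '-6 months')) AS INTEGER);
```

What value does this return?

487

Adding -6 months to 2044-05-29 gives 2043-11-29.
1 day remains in November 2043 after the 29th (30 − 29).
Full months from December 2043 through February 2045 contribute their day counts.
Then 30 days into March 2045.
Total: 1 + 31 + 31 + 29 + 31 + 30 + 31 + 30 + 31 + 31 + 30 + 31 + 30 + 31 + 31 + 28 + 30 = 487.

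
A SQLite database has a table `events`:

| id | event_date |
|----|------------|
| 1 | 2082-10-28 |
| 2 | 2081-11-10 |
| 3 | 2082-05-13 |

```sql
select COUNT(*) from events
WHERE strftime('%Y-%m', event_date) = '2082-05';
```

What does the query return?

1

Rows with year-month 2082-05: 2082-05-13 → 1.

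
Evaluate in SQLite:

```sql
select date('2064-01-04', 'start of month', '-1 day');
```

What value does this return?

`start of month` rewinds 2064-01-04 to 2064-01-01.
Going back 1 day from 2064-01-01 reaches 2063-12-31 (last day of December, 31 days).

2063-12-31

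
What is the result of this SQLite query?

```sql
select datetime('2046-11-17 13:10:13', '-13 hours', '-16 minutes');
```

-13 hours from 2046-11-17 13:10:13 is 2046-11-17 00:10:13.
-16 minutes from 2046-11-17 00:10:13 is 2046-11-16 23:54:13.

2046-11-16 23:54:13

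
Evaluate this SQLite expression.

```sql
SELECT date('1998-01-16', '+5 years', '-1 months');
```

Adding +5 years to 1998-01-16 gives 2003-01-16.
Adding -1 month to 2003-01-16 gives 2002-12-16.

2002-12-16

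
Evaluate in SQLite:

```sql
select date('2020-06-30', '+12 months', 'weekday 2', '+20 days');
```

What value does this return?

Adding +12 months to 2020-06-30 gives 2021-06-30.
`weekday 2` advances to the next Tuesday; 2021-06-30 is a Wednesday, so it moves forward to 2021-07-06.
Advancing 20 more days within July lands on 2021-07-26.

2021-07-26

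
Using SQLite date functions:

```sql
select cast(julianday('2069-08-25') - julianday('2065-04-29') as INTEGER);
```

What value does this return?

1 day remains in April 2065 after the 29th (30 − 29).
Full months from May 2065 through July 2069 contribute their day counts.
Then 25 days into August 2069.
Total: 1 + 31 + 30 + 31 + 31 + 30 + 31 + 30 + 31 + 31 + 28 + 31 + 30 + 31 + 30 + 31 + 31 + 30 + 31 + 30 + 31 + 31 + 28 + 31 + 30 + 31 + 30 + 31 + 31 + 30 + 31 + 30 + 31 + 31 + 29 + 31 + 30 + 31 + 30 + 31 + 31 + 30 + 31 + 30 + 31 + 31 + 28 + 31 + 30 + 31 + 30 + 31 + 25 = 1579.

1579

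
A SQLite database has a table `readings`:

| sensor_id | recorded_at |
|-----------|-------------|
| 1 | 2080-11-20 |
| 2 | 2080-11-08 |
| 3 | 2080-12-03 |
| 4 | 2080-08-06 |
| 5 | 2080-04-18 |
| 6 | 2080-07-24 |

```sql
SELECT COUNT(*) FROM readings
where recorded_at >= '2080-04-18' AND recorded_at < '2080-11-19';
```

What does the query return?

4

Rows in [2080-04-18, 2080-11-19): 2080-11-08, 2080-08-06, 2080-04-18, 2080-07-24 → 4 rows.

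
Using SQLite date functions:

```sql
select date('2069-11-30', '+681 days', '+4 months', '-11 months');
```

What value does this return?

Applying '+681 days' to 2069-11-30: counting 681 days forward gives 2071-10-12.
Adding +4 months to 2071-10-12 gives 2072-02-12.
Adding -11 months to 2072-02-12 gives 2071-03-12.

2071-03-12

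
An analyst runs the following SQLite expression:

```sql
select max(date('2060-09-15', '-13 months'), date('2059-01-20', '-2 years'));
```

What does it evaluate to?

date('2060-09-15', '-13 months') → 2059-08-15.
date('2059-01-20', '-2 years') → 2057-01-20.
Later of the two is 2059-08-15.

2059-08-15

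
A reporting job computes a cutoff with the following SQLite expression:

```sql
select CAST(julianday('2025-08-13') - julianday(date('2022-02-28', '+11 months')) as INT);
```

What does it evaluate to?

928

Adding +11 months to 2022-02-28 gives 2023-01-28.
3 days remain in January 2023 after the 28th (31 − 28).
Full months from February 2023 through July 2025 contribute their day counts.
Then 13 days into August 2025.
Total: 3 + 28 + 31 + 30 + 31 + 30 + 31 + 31 + 30 + 31 + 30 + 31 + 31 + 29 + 31 + 30 + 31 + 30 + 31 + 31 + 30 + 31 + 30 + 31 + 31 + 28 + 31 + 30 + 31 + 30 + 31 + 13 = 928.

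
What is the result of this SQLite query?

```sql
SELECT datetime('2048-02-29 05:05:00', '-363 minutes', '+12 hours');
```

363 minutes = 6h 3m; -363 minutes from 2048-02-29 05:05:00 is 2048-02-28 23:02:00 (crosses midnight).
+12 hours from 2048-02-28 23:02:00 is 2048-02-29 11:02:00 (crosses midnight).

2048-02-29 11:02:00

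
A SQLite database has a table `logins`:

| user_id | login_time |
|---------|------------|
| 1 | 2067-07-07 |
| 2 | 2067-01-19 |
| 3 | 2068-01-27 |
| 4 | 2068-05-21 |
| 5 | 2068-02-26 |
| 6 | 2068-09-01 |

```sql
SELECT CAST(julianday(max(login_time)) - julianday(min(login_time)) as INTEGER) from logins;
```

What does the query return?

MIN = 2067-01-19, MAX = 2068-09-01.
12 days remain in January 2067 after the 19th (31 − 19).
Full months from February 2067 through August 2068 contribute their day counts.
Then 1 day into September 2068.
Total: 12 + 28 + 31 + 30 + 31 + 30 + 31 + 31 + 30 + 31 + 30 + 31 + 31 + 29 + 31 + 30 + 31 + 30 + 31 + 31 + 1 = 591.

591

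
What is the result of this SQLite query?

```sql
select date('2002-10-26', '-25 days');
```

2002-10-01

Going back 25 days within October lands on 2002-10-01.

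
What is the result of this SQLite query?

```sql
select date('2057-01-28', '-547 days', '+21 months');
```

2057-05-01

Applying '-547 days' to 2057-01-28: counting 547 days back gives 2055-07-31.
Adding +21 months to 2055-07-31 targets 2057-04-31. April 2057 has only 30 days, so SQLite normalizes the 1-day overflow forward to 2057-05-01.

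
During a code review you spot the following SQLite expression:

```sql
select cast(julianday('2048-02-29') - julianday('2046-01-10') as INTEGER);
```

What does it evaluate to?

21 days remain in January 2046 after the 10th (31 − 10).
Full months from February 2046 through January 2048 contribute their day counts.
Then 29 days into February 2048.
Total: 21 + 28 + 31 + 30 + 31 + 30 + 31 + 31 + 30 + 31 + 30 + 31 + 31 + 28 + 31 + 30 + 31 + 30 + 31 + 31 + 30 + 31 + 30 + 31 + 31 + 29 = 780.

780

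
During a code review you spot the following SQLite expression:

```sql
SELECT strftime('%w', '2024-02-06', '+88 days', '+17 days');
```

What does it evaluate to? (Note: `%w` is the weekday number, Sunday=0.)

2

First apply '+88 days', '+17 days': 2024-02-06 → 2024-05-21.
2024-05-21 is a Tuesday; with Sunday=0 that is 2.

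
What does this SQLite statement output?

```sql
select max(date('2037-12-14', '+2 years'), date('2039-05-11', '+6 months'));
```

date('2037-12-14', '+2 years') → 2039-12-14.
date('2039-05-11', '+6 months') → 2039-11-11.
Later of the two is 2039-12-14.

2039-12-14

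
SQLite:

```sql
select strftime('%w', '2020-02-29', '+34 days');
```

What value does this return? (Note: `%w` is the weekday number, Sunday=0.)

5

First apply '+34 days': 2020-02-29 → 2020-04-03.
2020-04-03 is a Friday; with Sunday=0 that is 5.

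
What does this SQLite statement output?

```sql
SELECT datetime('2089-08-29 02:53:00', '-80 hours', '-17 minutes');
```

2089-08-25 18:36:00

-80 hours from 2089-08-29 02:53:00 is 2089-08-25 18:53:00 (crosses midnight).
-17 minutes from 2089-08-25 18:53:00 is 2089-08-25 18:36:00.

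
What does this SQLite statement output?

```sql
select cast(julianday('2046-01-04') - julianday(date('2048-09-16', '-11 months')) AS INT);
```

Adding -11 months to 2048-09-16 gives 2047-10-16.
27 days remain in January 2046 after the 4th (31 − 4).
Full months from February 2046 through September 2047 contribute their day counts.
Then 16 days into October 2047.
Total: 27 + 28 + 31 + 30 + 31 + 30 + 31 + 31 + 30 + 31 + 30 + 31 + 31 + 28 + 31 + 30 + 31 + 30 + 31 + 31 + 30 + 16 = 650.
The subtraction is earlier − later, so the result is −650 → -650.

-650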